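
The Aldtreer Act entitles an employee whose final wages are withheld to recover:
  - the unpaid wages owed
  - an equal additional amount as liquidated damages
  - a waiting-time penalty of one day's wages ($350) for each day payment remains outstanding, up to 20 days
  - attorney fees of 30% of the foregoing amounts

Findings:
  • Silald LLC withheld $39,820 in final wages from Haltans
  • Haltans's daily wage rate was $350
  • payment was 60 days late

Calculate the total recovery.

$112,632

Liquidated damages (equal amount): $39,820
Penalty days: min(60, 20) = 20
Waiting-time penalty: 20 × $350 = $7,000
Subtotal: $39,820 + $39,820 + $7,000 = $86,640
Attorney fees: 30% of $86,640 = $25,992
Total award: $86,640 + $25,992 = $112,632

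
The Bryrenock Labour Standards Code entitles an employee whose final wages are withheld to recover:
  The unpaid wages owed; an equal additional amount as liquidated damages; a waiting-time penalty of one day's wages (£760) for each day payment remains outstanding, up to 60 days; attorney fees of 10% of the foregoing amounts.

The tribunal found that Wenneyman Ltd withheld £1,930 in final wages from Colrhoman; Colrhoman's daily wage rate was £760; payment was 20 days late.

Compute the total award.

£20,966

Liquidated damages (equal amount): £1,930
Penalty days: min(20, 60) = 20
Waiting-time penalty: 20 × £760 = £15,200
Subtotal: £1,930 + £1,930 + £15,200 = £19,060
Attorney fees: 10% of £19,060 = £1,906
Total award: £19,060 + £1,906 = £20,966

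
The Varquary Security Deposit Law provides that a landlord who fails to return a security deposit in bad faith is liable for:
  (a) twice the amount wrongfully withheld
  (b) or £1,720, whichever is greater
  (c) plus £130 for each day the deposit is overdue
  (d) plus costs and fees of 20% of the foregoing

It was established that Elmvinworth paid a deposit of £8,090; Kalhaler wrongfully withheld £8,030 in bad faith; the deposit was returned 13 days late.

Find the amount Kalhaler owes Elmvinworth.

Doubled: 2 × £8,030 = £16,060
Minimum £1,720: £16,060 meets the minimum, no increase.
Late-return penalty: 13 × £130 = £1,690
Damages plus late penalty: £16,060 + £1,690 = £17,750
Costs and fees: 20% of £17,750 = £3,550
Total recovery: £17,750 + £3,550 = £21,300

£21,300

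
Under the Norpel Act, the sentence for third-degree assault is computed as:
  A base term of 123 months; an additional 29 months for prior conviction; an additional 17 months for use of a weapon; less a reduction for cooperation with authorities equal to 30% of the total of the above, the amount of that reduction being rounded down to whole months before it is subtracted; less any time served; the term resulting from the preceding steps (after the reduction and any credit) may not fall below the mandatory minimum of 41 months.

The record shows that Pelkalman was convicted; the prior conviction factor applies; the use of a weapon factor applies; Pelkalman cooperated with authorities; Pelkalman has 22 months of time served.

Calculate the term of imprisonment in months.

97 months

Prior conviction enhancement: +29 months
Use of a weapon enhancement: +17 months
Adjusted term: 123 months + 29 months + 17 months = 169 months
Cooperation with authorities reduction: 30% of 169 months = 50 months (rounded down)
After reduction: 169 − 50 = 119 months
Less time served: 119 months − 22 months = 97 months
Minimum 41 months: 97 months meets the minimum, no increase.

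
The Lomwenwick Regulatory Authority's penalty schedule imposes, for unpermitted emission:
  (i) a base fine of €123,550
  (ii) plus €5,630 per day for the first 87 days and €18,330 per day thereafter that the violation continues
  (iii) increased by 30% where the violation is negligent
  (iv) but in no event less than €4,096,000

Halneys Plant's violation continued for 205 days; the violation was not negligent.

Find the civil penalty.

First 87 days: 87 × €5,630 = €489,810
Remaining days: (205 − 87) × €18,330 = €2,162,940
Per-day component: €489,810 + €2,162,940 = €2,652,750
Base plus per-day: €123,550 + €2,652,750 = €2,776,300
The violation was not negligent: no 30% increase.
Minimum €4,096,000: €2,776,300 is below the minimum → €4,096,000

€4,096,000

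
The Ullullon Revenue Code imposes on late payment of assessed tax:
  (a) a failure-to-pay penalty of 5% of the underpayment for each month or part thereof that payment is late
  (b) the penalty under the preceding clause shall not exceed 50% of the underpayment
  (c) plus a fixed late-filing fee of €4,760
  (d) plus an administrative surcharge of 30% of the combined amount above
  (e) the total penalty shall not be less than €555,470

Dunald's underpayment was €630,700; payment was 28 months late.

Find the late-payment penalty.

Accrued rate: 5% × 28 = 140%, capped at 50% → 50%
Failure-to-pay penalty: 50% of €630,700 = €315,350
Penalty before surcharge: €315,350 + €4,760 = €320,110
Administrative surcharge: 30% of €320,110 = €96,033
Total penalty: €320,110 + €96,033 = €416,143
Minimum €555,470: €416,143 is below the minimum → €555,470

Penalty: €555,470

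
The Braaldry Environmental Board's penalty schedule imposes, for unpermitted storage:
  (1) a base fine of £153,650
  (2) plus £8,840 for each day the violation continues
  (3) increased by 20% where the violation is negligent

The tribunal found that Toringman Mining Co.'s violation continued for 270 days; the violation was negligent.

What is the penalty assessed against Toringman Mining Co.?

Per-day component: 270 × £8,840 = £2,386,800
Base plus per-day: £153,650 + £2,386,800 = £2,540,450
Enhancement: 20% of £2,540,450 = £508,090
Enhanced fine: £2,540,450 + £508,090 = £3,048,540

£3,048,540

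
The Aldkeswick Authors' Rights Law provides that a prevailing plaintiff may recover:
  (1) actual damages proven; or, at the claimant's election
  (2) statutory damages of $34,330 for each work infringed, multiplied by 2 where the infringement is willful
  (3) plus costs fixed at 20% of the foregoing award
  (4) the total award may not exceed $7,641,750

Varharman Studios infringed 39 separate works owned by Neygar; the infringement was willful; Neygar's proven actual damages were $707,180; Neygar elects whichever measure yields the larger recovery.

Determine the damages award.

Statutory damages: 39 × $34,330 = $1,338,870
Doubled: 2 × $1,338,870 = $2,677,740
Greater of actual damages ($707,180) or enhanced statutory damages ($2,677,740): $2,677,740
Costs: 20% of $2,677,740 = $535,548
Award plus costs: $2,677,740 + $535,548 = $3,213,288
Cap at $7,641,750: $3,213,288 is within the cap, no reduction.

$3,213,288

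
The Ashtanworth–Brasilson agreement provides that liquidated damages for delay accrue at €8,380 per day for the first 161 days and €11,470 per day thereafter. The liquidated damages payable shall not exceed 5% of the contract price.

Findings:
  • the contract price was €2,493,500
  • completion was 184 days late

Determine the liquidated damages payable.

First 161 days: 161 × €8,380 = €1,349,180
Remaining days: (184 − 161) × €11,470 = €263,810
Accrued per-day damages: €1,349,180 + €263,810 = €1,612,990
Cap: 5% of €2,493,500 = €124,675
Cap at €124,675: €1,612,990 exceeds the cap → €124,675

Liquidated damages: €124,675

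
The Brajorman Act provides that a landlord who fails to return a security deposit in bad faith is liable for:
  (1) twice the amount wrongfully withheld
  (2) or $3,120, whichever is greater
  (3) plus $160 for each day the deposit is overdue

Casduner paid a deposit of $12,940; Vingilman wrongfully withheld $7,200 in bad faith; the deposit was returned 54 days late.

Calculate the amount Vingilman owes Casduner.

$23,040

Doubled: 2 × $7,200 = $14,400
Minimum $3,120: $14,400 meets the minimum, no increase.
Late-return penalty: 54 × $160 = $8,640
Damages plus late penalty: $14,400 + $8,640 = $23,040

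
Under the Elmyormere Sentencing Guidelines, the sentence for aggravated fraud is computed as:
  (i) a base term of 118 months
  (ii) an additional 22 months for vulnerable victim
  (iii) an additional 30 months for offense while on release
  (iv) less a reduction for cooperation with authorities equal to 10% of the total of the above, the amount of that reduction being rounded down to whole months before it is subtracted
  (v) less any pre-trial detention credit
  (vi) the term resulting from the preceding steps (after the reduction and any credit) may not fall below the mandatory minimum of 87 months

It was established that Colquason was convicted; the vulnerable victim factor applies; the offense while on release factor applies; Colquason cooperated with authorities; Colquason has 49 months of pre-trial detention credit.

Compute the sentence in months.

Vulnerable victim enhancement: +22 months
Offense while on release enhancement: +30 months
Adjusted term: 118 months + 22 months + 30 months = 170 months
Cooperation with authorities reduction: 10% of 170 months = 17 months (rounded down)
After reduction: 170 − 17 = 153 months
Less pre-trial detention credit: 153 months − 49 months = 104 months
Minimum 87 months: 104 months meets the minimum, no increase.

Sentence: 104 months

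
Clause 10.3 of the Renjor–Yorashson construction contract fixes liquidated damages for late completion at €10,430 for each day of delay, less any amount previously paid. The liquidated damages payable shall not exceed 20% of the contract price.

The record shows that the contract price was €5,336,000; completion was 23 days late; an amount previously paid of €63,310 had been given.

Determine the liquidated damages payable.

€176,580

Per-day damages: 23 × €10,430 = €239,890
Less amount previously paid: €239,890 − €63,310 = €176,580
Cap: 20% of €5,336,000 = €1,067,200
Cap at €1,067,200: €176,580 is within the cap, no reduction.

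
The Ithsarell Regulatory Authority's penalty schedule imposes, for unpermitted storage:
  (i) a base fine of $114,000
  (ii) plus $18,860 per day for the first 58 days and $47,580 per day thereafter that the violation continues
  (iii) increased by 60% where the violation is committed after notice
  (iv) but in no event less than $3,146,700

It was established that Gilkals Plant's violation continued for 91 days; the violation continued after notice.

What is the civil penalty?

First 58 days: 58 × $18,860 = $1,093,880
Remaining days: (91 − 58) × $47,580 = $1,570,140
Per-day component: $1,093,880 + $1,570,140 = $2,664,020
Base plus per-day: $114,000 + $2,664,020 = $2,778,020
Enhancement: 60% of $2,778,020 = $1,666,812
Enhanced fine: $2,778,020 + $1,666,812 = $4,444,832
Minimum $3,146,700: $4,444,832 meets the minimum, no increase.

$4,444,832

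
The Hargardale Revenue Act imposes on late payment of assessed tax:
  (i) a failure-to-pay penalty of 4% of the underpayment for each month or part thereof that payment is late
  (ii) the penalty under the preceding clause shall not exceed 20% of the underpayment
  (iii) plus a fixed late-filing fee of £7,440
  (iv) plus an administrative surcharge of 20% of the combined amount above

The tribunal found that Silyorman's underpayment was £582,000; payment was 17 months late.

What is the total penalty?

Accrued rate: 4% × 17 = 68%, capped at 20% → 20%
Failure-to-pay penalty: 20% of £582,000 = £116,400
Penalty before surcharge: £116,400 + £7,440 = £123,840
Administrative surcharge: 20% of £123,840 = £24,768
Total penalty: £123,840 + £24,768 = £148,608

£148,608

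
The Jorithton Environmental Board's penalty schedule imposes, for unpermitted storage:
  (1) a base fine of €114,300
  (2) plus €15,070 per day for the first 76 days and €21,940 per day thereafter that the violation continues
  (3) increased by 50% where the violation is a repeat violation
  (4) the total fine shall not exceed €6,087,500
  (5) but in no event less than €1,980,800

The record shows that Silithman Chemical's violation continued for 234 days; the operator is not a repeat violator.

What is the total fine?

€4,726,140

First 76 days: 76 × €15,070 = €1,145,320
Remaining days: (234 − 76) × €21,940 = €3,466,520
Per-day component: €1,145,320 + €3,466,520 = €4,611,840
Base plus per-day: €114,300 + €4,611,840 = €4,726,140
The operator is not a repeat violator: no 50% increase.
Cap at €6,087,500: €4,726,140 is within the cap, no reduction.
Minimum €1,980,800: €4,726,140 meets the minimum, no increase.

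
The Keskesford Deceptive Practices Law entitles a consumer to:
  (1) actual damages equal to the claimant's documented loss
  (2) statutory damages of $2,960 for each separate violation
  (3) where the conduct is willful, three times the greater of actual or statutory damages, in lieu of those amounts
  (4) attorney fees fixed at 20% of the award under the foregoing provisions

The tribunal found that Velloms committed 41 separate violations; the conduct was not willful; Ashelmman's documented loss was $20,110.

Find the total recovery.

$169,764

Statutory damages: 41 × $2,960 = $121,360
Conduct not willful: the in-lieu enhancement does not apply.
Actual plus statutory damages: $20,110 + $121,360 = $141,470
Attorney fees: 20% of $141,470 = $28,294
Total recovery: $141,470 + $28,294 = $169,764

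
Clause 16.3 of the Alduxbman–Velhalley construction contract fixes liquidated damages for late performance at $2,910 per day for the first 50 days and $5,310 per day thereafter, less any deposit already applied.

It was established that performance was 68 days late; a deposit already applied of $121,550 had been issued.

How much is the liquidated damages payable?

$119,530

First 50 days: 50 × $2,910 = $145,500
Remaining days: (68 − 50) × $5,310 = $95,580
Accrued per-day damages: $145,500 + $95,580 = $241,080
Less deposit already applied: $241,080 − $121,550 = $119,530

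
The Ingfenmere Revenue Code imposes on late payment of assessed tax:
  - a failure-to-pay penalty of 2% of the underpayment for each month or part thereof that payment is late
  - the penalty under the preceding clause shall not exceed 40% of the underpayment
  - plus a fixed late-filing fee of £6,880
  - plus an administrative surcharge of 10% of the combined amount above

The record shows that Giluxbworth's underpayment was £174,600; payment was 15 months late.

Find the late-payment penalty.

£65,186

Accrued rate: 2% × 15 = 30%, capped at 40% → 30%
Failure-to-pay penalty: 30% of £174,600 = £52,380
Penalty before surcharge: £52,380 + £6,880 = £59,260
Administrative surcharge: 10% of £59,260 = £5,926
Total penalty: £59,260 + £5,926 = £65,186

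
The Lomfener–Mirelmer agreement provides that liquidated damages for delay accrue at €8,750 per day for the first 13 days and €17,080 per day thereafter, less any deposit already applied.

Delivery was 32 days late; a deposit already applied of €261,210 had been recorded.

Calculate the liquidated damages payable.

First 13 days: 13 × €8,750 = €113,750
Remaining days: (32 − 13) × €17,080 = €324,520
Accrued per-day damages: €113,750 + €324,520 = €438,270
Less deposit already applied: €438,270 − €261,210 = €177,060

€177,060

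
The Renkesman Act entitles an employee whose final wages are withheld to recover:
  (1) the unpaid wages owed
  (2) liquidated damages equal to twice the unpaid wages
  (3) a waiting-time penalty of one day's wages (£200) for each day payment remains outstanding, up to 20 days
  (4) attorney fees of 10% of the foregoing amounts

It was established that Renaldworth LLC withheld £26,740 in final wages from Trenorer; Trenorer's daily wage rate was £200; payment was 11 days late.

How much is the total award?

£90,662

Doubled: 2 × £26,740 = £53,480
Penalty days: min(11, 20) = 11
Waiting-time penalty: 11 × £200 = £2,200
Subtotal: £26,740 + £53,480 + £2,200 = £82,420
Attorney fees: 10% of £82,420 = £8,242
Total award: £82,420 + £8,242 = £90,662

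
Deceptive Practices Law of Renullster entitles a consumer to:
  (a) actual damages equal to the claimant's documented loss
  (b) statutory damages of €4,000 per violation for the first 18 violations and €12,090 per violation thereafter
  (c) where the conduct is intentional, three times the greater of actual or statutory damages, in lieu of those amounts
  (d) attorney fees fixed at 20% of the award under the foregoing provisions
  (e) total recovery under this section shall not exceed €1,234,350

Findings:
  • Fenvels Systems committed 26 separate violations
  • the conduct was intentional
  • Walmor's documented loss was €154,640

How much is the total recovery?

First 18 violations: 18 × €4,000 = €72,000
Remaining violations: (26 − 18) × €12,090 = €96,720
Statutory damages: €72,000 + €96,720 = €168,720
Greater of actual damages (€154,640) or statutory damages (€168,720): €168,720
Trebled: 3 × €168,720 = €506,160
Attorney fees: 20% of €506,160 = €101,232
Total before cap: €506,160 + €101,232 = €607,392
Cap at €1,234,350: €607,392 is within the cap, no reduction.

Total recovery: €607,392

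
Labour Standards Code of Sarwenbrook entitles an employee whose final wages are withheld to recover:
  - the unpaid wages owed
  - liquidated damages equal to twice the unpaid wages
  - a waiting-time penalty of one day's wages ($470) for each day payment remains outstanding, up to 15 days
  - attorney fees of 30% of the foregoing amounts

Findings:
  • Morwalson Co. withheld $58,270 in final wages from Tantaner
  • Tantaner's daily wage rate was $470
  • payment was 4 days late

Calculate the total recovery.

Doubled: 2 × $58,270 = $116,540
Penalty days: min(4, 15) = 4
Waiting-time penalty: 4 × $470 = $1,880
Subtotal: $58,270 + $116,540 + $1,880 = $176,690
Attorney fees: 30% of $176,690 = $53,007
Total award: $176,690 + $53,007 = $229,697

$229,697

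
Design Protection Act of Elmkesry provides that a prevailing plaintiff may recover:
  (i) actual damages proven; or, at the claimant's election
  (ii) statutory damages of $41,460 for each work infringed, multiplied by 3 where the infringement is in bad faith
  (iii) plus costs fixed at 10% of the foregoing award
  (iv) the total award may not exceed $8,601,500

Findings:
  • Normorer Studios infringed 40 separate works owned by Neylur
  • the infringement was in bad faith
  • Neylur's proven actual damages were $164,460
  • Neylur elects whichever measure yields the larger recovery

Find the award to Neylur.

Statutory damages: 40 × $41,460 = $1,658,400
Trebled: 3 × $1,658,400 = $4,975,200
Greater of actual damages ($164,460) or enhanced statutory damages ($4,975,200): $4,975,200
Costs: 10% of $4,975,200 = $497,520
Award plus costs: $4,975,200 + $497,520 = $5,472,720
Cap at $8,601,500: $5,472,720 is within the cap, no reduction.

Award: $5,472,720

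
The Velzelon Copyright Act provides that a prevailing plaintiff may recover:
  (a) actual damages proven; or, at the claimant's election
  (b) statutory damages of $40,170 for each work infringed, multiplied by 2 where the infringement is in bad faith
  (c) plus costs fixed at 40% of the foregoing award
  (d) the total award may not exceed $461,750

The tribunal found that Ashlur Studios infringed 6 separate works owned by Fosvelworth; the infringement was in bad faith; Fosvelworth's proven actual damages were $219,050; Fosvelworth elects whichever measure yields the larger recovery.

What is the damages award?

Award: $461,750

Statutory damages: 6 × $40,170 = $241,020
Doubled: 2 × $241,020 = $482,040
Greater of actual damages ($219,050) or enhanced statutory damages ($482,040): $482,040
Costs: 40% of $482,040 = $192,816
Award plus costs: $482,040 + $192,816 = $674,856
Cap at $461,750: $674,856 exceeds the cap → $461,750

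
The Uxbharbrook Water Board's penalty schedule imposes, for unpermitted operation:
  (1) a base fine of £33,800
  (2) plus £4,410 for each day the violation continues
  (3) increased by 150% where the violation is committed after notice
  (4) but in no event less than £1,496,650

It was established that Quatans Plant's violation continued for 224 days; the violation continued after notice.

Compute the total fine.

Per-day component: 224 × £4,410 = £987,840
Base plus per-day: £33,800 + £987,840 = £1,021,640
Enhancement: 150% of £1,021,640 = £1,532,460
Enhanced fine: £1,021,640 + £1,532,460 = £2,554,100
Minimum £1,496,650: £2,554,100 meets the minimum, no increase.

£2,554,100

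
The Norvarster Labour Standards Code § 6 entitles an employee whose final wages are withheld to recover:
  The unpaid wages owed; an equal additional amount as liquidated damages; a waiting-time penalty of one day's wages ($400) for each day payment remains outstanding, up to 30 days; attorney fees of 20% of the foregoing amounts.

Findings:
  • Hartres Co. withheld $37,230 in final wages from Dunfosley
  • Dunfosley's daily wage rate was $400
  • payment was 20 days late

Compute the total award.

Liquidated damages (equal amount): $37,230
Penalty days: min(20, 30) = 20
Waiting-time penalty: 20 × $400 = $8,000
Subtotal: $37,230 + $37,230 + $8,000 = $82,460
Attorney fees: 20% of $82,460 = $16,492
Total award: $82,460 + $16,492 = $98,952

$98,952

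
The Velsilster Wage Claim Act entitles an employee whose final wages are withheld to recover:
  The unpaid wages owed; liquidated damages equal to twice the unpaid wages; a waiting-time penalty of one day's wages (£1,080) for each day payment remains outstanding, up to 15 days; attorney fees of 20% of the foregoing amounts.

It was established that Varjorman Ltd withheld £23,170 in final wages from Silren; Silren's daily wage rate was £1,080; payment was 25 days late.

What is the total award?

£102,852

Doubled: 2 × £23,170 = £46,340
Penalty days: min(25, 15) = 15
Waiting-time penalty: 15 × £1,080 = £16,200
Subtotal: £23,170 + £46,340 + £16,200 = £85,710
Attorney fees: 20% of £85,710 = £17,142
Total award: £85,710 + £17,142 = £102,852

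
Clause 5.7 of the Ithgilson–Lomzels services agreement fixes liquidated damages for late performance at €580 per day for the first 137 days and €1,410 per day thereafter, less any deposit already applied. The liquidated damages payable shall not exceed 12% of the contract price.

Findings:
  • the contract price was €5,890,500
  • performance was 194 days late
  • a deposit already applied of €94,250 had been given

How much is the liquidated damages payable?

First 137 days: 137 × €580 = €79,460
Remaining days: (194 − 137) × €1,410 = €80,370
Accrued per-day damages: €79,460 + €80,370 = €159,830
Less deposit already applied: €159,830 − €94,250 = €65,580
Cap: 12% of €5,890,500 = €706,860
Cap at €706,860: €65,580 is within the cap, no reduction.

€65,580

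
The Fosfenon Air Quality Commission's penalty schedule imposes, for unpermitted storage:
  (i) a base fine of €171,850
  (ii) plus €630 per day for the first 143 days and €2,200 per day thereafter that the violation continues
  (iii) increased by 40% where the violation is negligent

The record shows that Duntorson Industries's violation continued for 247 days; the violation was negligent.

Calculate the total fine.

First 143 days: 143 × €630 = €90,090
Remaining days: (247 − 143) × €2,200 = €228,800
Per-day component: €90,090 + €228,800 = €318,890
Base plus per-day: €171,850 + €318,890 = €490,740
Enhancement: 40% of €490,740 = €196,296
Enhanced fine: €490,740 + €196,296 = €687,036

€687,036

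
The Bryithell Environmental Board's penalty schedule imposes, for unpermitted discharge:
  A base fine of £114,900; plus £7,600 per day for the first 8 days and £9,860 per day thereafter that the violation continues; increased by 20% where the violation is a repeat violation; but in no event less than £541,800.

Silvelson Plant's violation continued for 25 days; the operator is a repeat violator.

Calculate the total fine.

£541,800

First 8 days: 8 × £7,600 = £60,800
Remaining days: (25 − 8) × £9,860 = £167,620
Per-day component: £60,800 + £167,620 = £228,420
Base plus per-day: £114,900 + £228,420 = £343,320
Enhancement: 20% of £343,320 = £68,664
Enhanced fine: £343,320 + £68,664 = £411,984
Minimum £541,800: £411,984 is below the minimum → £541,800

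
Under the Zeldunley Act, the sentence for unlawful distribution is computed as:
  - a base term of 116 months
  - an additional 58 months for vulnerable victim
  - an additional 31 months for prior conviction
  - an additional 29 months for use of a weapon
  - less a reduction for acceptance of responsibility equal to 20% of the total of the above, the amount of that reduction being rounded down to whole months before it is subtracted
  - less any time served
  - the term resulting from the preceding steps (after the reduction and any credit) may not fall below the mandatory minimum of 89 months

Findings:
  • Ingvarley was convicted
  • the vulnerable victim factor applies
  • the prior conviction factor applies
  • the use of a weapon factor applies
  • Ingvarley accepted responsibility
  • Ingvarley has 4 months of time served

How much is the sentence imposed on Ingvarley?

Vulnerable victim enhancement: +58 months
Prior conviction enhancement: +31 months
Use of a weapon enhancement: +29 months
Adjusted term: 116 months + 58 months + 31 months + 29 months = 234 months
Acceptance of responsibility reduction: 20% of 234 months = 46 months (rounded down)
After reduction: 234 − 46 = 188 months
Less time served: 188 months − 4 months = 184 months
Minimum 89 months: 184 months meets the minimum, no increase.

184 months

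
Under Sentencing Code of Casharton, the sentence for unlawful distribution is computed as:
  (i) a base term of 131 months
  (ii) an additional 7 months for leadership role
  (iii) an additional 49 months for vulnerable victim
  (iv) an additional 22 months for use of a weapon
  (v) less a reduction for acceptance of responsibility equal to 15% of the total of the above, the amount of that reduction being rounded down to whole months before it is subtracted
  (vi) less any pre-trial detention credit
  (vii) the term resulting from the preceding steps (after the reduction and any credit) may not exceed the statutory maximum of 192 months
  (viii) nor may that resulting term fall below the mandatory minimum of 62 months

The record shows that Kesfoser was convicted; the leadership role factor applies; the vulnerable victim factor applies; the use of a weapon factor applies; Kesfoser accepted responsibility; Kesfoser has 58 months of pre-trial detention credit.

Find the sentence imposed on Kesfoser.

120 months

Leadership role enhancement: +7 months
Vulnerable victim enhancement: +49 months
Use of a weapon enhancement: +22 months
Adjusted term: 131 months + 7 months + 49 months + 22 months = 209 months
Acceptance of responsibility reduction: 15% of 209 months = 31 months (rounded down)
After reduction: 209 − 31 = 178 months
Less pre-trial detention credit: 178 months − 58 months = 120 months
Cap at 192 months: 120 months is within the cap, no reduction.
Minimum 62 months: 120 months meets the minimum, no increase.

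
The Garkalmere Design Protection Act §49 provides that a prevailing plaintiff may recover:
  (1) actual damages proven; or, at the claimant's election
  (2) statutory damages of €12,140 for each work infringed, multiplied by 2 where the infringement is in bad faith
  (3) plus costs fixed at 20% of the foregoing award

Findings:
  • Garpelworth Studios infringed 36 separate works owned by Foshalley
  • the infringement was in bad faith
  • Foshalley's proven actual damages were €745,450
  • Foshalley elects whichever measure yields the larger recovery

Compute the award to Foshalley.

Statutory damages: 36 × €12,140 = €437,040
Doubled: 2 × €437,040 = €874,080
Greater of actual damages (€745,450) or enhanced statutory damages (€874,080): €874,080
Costs: 20% of €874,080 = €174,816
Award plus costs: €874,080 + €174,816 = €1,048,896

€1,048,896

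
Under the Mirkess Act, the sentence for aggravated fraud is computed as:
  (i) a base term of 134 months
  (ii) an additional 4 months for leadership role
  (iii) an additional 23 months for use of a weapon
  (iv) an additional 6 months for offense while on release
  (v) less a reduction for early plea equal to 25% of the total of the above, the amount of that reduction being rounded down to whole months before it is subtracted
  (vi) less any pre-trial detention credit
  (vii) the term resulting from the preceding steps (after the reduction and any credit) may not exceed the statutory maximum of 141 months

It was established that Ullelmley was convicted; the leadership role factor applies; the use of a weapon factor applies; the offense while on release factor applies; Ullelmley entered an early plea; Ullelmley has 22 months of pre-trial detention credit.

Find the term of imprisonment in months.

104 months

Leadership role enhancement: +4 months
Use of a weapon enhancement: +23 months
Offense while on release enhancement: +6 months
Adjusted term: 134 months + 4 months + 23 months + 6 months = 167 months
Early plea reduction: 25% of 167 months = 41 months (rounded down)
After reduction: 167 − 41 = 126 months
Less pre-trial detention credit: 126 months − 22 months = 104 months
Cap at 141 months: 104 months is within the cap, no reduction.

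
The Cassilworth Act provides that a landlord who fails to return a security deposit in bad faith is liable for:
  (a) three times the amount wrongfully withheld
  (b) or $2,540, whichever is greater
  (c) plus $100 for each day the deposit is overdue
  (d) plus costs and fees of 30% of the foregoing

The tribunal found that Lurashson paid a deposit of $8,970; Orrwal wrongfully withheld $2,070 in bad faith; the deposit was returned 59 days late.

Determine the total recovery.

$15,743

Trebled: 3 × $2,070 = $6,210
Minimum $2,540: $6,210 meets the minimum, no increase.
Late-return penalty: 59 × $100 = $5,900
Damages plus late penalty: $6,210 + $5,900 = $12,110
Costs and fees: 30% of $12,110 = $3,633
Total recovery: $12,110 + $3,633 = $15,743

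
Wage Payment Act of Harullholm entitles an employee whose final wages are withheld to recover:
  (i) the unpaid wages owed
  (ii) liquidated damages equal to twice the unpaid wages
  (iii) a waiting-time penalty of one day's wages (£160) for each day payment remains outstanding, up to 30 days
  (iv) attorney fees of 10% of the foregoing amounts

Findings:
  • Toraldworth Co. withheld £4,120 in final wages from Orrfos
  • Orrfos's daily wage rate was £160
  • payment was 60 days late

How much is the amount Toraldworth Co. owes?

£18,876

Doubled: 2 × £4,120 = £8,240
Penalty days: min(60, 30) = 30
Waiting-time penalty: 30 × £160 = £4,800
Subtotal: £4,120 + £8,240 + £4,800 = £17,160
Attorney fees: 10% of £17,160 = £1,716
Total award: £17,160 + £1,716 = £18,876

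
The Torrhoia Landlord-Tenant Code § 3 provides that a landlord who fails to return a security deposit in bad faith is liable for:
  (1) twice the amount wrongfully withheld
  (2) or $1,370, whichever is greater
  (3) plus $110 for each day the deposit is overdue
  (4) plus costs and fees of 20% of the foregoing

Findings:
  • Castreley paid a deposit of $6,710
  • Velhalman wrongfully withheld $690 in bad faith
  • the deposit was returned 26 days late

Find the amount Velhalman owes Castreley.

$5,088

Doubled: 2 × $690 = $1,380
Minimum $1,370: $1,380 meets the minimum, no increase.
Late-return penalty: 26 × $110 = $2,860
Damages plus late penalty: $1,380 + $2,860 = $4,240
Costs and fees: 20% of $4,240 = $848
Total recovery: $4,240 + $848 = $5,088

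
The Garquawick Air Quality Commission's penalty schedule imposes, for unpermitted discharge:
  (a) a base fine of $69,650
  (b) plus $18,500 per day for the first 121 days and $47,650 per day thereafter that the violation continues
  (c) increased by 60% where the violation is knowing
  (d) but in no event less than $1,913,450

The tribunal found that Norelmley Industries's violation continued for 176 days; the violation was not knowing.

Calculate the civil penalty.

$4,928,900

First 121 days: 121 × $18,500 = $2,238,500
Remaining days: (176 − 121) × $47,650 = $2,620,750
Per-day component: $2,238,500 + $2,620,750 = $4,859,250
Base plus per-day: $69,650 + $4,859,250 = $4,928,900
The violation was not knowing: no 60% increase.
Minimum $1,913,450: $4,928,900 meets the minimum, no increase.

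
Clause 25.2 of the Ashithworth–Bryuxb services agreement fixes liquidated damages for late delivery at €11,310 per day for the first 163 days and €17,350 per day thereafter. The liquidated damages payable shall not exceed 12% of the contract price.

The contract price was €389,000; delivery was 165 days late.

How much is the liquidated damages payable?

First 163 days: 163 × €11,310 = €1,843,530
Remaining days: (165 − 163) × €17,350 = €34,700
Accrued per-day damages: €1,843,530 + €34,700 = €1,878,230
Cap: 12% of €389,000 = €46,680
Cap at €46,680: €1,878,230 exceeds the cap → €46,680

Liquidated damages: €46,680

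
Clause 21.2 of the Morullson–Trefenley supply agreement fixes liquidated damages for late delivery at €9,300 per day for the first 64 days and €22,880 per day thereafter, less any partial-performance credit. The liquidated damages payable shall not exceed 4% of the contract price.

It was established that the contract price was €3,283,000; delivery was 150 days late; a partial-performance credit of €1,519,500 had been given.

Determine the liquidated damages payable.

First 64 days: 64 × €9,300 = €595,200
Remaining days: (150 − 64) × €22,880 = €1,967,680
Accrued per-day damages: €595,200 + €1,967,680 = €2,562,880
Less partial-performance credit: €2,562,880 − €1,519,500 = €1,043,380
Cap: 4% of €3,283,000 = €131,320
Cap at €131,320: €1,043,380 exceeds the cap → €131,320

Liquidated damages: €131,320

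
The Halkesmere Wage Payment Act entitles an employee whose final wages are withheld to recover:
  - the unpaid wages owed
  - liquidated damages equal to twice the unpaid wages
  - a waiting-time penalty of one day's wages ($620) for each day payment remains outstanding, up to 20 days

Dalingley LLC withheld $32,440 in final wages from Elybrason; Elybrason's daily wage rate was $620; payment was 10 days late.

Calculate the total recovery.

$103,520

Doubled: 2 × $32,440 = $64,880
Penalty days: min(10, 20) = 10
Waiting-time penalty: 10 × $620 = $6,200
Total award: $32,440 + $64,880 + $6,200 = $103,520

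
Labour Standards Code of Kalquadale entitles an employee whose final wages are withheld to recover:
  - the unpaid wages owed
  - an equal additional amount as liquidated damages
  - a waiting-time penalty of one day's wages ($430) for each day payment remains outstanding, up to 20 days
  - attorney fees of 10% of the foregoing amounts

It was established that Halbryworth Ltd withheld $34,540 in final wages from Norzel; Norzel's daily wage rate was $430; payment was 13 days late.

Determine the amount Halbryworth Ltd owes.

Liquidated damages (equal amount): $34,540
Penalty days: min(13, 20) = 13
Waiting-time penalty: 13 × $430 = $5,590
Subtotal: $34,540 + $34,540 + $5,590 = $74,670
Attorney fees: 10% of $74,670 = $7,467
Total award: $74,670 + $7,467 = $82,137

Total award: $82,137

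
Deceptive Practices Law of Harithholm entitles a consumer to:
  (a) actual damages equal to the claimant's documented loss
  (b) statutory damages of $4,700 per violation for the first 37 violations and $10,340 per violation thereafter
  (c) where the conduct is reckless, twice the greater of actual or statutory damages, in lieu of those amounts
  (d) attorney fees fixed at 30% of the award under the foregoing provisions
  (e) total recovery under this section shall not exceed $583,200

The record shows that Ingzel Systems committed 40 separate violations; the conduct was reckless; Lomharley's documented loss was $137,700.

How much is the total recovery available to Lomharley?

$532,792

First 37 violations: 37 × $4,700 = $173,900
Remaining violations: (40 − 37) × $10,340 = $31,020
Statutory damages: $173,900 + $31,020 = $204,920
Greater of actual damages ($137,700) or statutory damages ($204,920): $204,920
Doubled: 2 × $204,920 = $409,840
Attorney fees: 30% of $409,840 = $122,952
Total before cap: $409,840 + $122,952 = $532,792
Cap at $583,200: $532,792 is within the cap, no reduction.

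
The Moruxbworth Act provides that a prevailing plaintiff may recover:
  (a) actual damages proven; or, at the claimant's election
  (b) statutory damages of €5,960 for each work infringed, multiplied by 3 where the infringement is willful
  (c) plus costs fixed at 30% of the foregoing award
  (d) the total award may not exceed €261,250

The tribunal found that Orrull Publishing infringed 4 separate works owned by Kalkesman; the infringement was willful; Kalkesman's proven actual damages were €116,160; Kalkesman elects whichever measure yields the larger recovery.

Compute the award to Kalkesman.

Statutory damages: 4 × €5,960 = €23,840
Trebled: 3 × €23,840 = €71,520
Greater of actual damages (€116,160) or enhanced statutory damages (€71,520): €116,160
Costs: 30% of €116,160 = €34,848
Award plus costs: €116,160 + €34,848 = €151,008
Cap at €261,250: €151,008 is within the cap, no reduction.

€151,008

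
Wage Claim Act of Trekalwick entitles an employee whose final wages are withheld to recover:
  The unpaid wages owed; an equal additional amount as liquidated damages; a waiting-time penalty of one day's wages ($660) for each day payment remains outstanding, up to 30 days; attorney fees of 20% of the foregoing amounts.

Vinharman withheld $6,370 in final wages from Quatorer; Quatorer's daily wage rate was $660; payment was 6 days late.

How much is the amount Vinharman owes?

Total award: $20,040

Liquidated damages (equal amount): $6,370
Penalty days: min(6, 30) = 6
Waiting-time penalty: 6 × $660 = $3,960
Subtotal: $6,370 + $6,370 + $3,960 = $16,700
Attorney fees: 20% of $16,700 = $3,340
Total award: $16,700 + $3,340 = $20,040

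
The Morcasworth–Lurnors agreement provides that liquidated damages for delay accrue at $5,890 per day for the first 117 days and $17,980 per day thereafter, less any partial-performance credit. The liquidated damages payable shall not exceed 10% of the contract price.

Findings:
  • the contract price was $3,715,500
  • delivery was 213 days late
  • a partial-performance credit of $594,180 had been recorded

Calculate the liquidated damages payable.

Liquidated damages: $371,550

First 117 days: 117 × $5,890 = $689,130
Remaining days: (213 − 117) × $17,980 = $1,726,080
Accrued per-day damages: $689,130 + $1,726,080 = $2,415,210
Less partial-performance credit: $2,415,210 − $594,180 = $1,821,030
Cap: 10% of $3,715,500 = $371,550
Cap at $371,550: $1,821,030 exceeds the cap → $371,550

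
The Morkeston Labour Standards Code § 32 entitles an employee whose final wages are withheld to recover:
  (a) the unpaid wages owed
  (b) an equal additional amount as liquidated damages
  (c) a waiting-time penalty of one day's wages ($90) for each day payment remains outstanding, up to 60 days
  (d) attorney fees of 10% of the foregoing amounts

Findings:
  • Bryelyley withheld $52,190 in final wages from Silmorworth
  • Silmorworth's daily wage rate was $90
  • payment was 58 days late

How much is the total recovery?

Liquidated damages (equal amount): $52,190
Penalty days: min(58, 60) = 58
Waiting-time penalty: 58 × $90 = $5,220
Subtotal: $52,190 + $52,190 + $5,220 = $109,600
Attorney fees: 10% of $109,600 = $10,960
Total award: $109,600 + $10,960 = $120,560

$120,560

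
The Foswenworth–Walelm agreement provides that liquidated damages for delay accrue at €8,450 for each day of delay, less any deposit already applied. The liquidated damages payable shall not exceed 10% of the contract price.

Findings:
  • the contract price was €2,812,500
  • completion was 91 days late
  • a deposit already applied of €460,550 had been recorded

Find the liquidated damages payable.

Per-day damages: 91 × €8,450 = €768,950
Less deposit already applied: €768,950 − €460,550 = €308,400
Cap: 10% of €2,812,500 = €281,250
Cap at €281,250: €308,400 exceeds the cap → €281,250

€281,250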